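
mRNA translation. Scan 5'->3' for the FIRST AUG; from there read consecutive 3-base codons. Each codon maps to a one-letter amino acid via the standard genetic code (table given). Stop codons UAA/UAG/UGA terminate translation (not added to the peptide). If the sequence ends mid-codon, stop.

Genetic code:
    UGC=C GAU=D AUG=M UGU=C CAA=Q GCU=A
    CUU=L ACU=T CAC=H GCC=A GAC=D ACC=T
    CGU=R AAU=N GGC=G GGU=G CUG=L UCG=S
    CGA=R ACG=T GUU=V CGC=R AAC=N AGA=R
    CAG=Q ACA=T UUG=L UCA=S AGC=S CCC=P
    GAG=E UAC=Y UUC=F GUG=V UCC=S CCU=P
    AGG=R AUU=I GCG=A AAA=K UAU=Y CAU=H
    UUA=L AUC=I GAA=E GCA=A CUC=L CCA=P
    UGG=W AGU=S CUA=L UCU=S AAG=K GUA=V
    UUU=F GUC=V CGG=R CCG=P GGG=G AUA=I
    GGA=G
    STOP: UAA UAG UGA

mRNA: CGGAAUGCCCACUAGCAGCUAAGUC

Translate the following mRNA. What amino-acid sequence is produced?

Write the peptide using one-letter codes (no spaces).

start AUG at pos 4
pos 4: AUG -> M; peptide=M
pos 7: CCC -> P; peptide=MP
pos 10: ACU -> T; peptide=MPT
pos 13: AGC -> S; peptide=MPTS
pos 16: AGC -> S; peptide=MPTSS
pos 19: UAA -> STOP

Answer: MPTSS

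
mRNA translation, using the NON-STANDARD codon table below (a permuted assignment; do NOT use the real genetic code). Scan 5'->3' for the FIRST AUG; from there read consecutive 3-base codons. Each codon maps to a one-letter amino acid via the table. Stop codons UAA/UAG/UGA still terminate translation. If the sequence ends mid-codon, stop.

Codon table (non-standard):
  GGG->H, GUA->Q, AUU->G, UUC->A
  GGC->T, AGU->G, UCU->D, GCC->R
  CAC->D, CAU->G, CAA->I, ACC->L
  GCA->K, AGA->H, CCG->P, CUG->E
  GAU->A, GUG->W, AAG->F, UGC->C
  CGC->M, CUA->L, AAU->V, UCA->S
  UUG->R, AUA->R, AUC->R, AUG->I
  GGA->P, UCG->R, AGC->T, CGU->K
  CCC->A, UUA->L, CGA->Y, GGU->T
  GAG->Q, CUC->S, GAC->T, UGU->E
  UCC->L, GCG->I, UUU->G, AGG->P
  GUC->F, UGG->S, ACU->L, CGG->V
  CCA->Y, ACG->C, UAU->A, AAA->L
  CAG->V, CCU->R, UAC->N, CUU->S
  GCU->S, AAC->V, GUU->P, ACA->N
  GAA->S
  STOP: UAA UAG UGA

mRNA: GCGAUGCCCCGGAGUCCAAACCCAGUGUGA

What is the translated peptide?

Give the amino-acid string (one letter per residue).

Answer: IAVGYVYW

Derivation:
start AUG at pos 3
pos 3: AUG -> I; peptide=I
pos 6: CCC -> A; peptide=IA
pos 9: CGG -> V; peptide=IAV
pos 12: AGU -> G; peptide=IAVG
pos 15: CCA -> Y; peptide=IAVGY
pos 18: AAC -> V; peptide=IAVGYV
pos 21: CCA -> Y; peptide=IAVGYVY
pos 24: GUG -> W; peptide=IAVGYVYW
pos 27: UGA -> STOP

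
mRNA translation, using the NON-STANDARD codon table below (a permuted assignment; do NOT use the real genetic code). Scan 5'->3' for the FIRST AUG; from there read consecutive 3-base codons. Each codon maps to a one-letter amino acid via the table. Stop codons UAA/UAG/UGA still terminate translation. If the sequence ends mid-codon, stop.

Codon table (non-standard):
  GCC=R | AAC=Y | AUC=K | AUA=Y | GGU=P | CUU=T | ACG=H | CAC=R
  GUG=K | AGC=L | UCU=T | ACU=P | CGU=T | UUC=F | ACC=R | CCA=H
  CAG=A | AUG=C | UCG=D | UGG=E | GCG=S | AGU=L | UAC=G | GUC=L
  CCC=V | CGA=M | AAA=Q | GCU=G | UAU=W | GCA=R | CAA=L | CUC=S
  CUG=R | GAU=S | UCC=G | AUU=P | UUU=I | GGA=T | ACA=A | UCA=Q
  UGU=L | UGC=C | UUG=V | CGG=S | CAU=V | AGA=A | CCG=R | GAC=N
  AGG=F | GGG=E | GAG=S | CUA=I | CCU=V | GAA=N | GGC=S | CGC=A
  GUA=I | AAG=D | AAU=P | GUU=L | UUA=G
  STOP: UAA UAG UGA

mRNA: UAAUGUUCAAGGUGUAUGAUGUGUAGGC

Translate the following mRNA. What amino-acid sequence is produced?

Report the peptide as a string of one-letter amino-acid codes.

Answer: CFDKWSK

Derivation:
start AUG at pos 2
pos 2: AUG -> C; peptide=C
pos 5: UUC -> F; peptide=CF
pos 8: AAG -> D; peptide=CFD
pos 11: GUG -> K; peptide=CFDK
pos 14: UAU -> W; peptide=CFDKW
pos 17: GAU -> S; peptide=CFDKWS
pos 20: GUG -> K; peptide=CFDKWSK
pos 23: UAG -> STOP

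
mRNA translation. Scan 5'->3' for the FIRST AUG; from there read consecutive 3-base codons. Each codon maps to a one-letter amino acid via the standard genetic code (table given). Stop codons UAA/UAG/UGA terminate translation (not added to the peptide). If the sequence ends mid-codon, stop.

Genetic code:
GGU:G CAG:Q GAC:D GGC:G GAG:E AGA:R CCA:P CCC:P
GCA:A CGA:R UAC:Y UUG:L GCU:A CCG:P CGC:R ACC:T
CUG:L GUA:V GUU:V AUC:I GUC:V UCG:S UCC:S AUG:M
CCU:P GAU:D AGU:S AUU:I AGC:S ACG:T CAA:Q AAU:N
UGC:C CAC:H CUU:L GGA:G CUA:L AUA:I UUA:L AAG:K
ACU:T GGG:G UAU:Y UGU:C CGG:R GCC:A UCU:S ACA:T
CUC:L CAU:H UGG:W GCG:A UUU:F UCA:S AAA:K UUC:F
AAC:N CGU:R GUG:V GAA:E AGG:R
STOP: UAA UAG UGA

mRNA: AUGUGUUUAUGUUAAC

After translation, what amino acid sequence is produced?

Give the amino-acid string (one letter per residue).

Answer: MCLC

Derivation:
start AUG at pos 0
pos 0: AUG -> M; peptide=M
pos 3: UGU -> C; peptide=MC
pos 6: UUA -> L; peptide=MCL
pos 9: UGU -> C; peptide=MCLC
pos 12: UAA -> STOP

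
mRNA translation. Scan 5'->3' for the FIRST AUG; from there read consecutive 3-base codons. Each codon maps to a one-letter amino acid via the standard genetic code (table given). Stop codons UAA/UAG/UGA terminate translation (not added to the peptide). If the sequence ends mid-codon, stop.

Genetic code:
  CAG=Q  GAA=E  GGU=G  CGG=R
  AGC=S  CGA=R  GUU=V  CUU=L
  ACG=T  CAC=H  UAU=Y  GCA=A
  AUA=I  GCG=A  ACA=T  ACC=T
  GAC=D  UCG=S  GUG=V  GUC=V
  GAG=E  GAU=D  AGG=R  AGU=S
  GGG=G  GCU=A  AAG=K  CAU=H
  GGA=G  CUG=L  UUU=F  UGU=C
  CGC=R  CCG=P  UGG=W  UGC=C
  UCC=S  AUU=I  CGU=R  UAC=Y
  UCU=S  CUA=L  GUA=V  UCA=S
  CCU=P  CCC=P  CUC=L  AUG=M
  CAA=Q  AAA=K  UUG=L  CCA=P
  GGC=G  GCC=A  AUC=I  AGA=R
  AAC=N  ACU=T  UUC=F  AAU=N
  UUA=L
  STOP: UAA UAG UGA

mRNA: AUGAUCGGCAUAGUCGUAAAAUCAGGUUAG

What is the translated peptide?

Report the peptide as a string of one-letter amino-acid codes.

Answer: MIGIVVKSG

Derivation:
start AUG at pos 0
pos 0: AUG -> M; peptide=M
pos 3: AUC -> I; peptide=MI
pos 6: GGC -> G; peptide=MIG
pos 9: AUA -> I; peptide=MIGI
pos 12: GUC -> V; peptide=MIGIV
pos 15: GUA -> V; peptide=MIGIVV
pos 18: AAA -> K; peptide=MIGIVVK
pos 21: UCA -> S; peptide=MIGIVVKS
pos 24: GGU -> G; peptide=MIGIVVKSG
pos 27: UAG -> STOP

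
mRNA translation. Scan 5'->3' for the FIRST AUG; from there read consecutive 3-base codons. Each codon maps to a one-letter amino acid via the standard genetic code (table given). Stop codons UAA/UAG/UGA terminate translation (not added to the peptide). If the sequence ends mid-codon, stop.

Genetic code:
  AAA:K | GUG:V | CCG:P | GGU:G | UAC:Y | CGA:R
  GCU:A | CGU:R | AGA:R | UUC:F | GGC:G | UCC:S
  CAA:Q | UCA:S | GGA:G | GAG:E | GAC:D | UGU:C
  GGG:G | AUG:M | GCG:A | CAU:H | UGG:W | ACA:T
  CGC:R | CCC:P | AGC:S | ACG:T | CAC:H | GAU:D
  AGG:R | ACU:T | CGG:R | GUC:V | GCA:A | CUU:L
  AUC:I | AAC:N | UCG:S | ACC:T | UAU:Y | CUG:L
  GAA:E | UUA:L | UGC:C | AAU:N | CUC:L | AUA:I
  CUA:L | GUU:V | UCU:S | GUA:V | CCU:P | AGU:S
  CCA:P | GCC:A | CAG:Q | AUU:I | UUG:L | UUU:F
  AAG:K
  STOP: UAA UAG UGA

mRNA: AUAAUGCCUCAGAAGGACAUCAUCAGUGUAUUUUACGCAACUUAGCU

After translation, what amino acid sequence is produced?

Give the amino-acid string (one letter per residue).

Answer: MPQKDIISVFYAT

Derivation:
start AUG at pos 3
pos 3: AUG -> M; peptide=M
pos 6: CCU -> P; peptide=MP
pos 9: CAG -> Q; peptide=MPQ
pos 12: AAG -> K; peptide=MPQK
pos 15: GAC -> D; peptide=MPQKD
pos 18: AUC -> I; peptide=MPQKDI
pos 21: AUC -> I; peptide=MPQKDII
pos 24: AGU -> S; peptide=MPQKDIIS
pos 27: GUA -> V; peptide=MPQKDIISV
pos 30: UUU -> F; peptide=MPQKDIISVF
pos 33: UAC -> Y; peptide=MPQKDIISVFY
pos 36: GCA -> A; peptide=MPQKDIISVFYA
pos 39: ACU -> T; peptide=MPQKDIISVFYAT
pos 42: UAG -> STOP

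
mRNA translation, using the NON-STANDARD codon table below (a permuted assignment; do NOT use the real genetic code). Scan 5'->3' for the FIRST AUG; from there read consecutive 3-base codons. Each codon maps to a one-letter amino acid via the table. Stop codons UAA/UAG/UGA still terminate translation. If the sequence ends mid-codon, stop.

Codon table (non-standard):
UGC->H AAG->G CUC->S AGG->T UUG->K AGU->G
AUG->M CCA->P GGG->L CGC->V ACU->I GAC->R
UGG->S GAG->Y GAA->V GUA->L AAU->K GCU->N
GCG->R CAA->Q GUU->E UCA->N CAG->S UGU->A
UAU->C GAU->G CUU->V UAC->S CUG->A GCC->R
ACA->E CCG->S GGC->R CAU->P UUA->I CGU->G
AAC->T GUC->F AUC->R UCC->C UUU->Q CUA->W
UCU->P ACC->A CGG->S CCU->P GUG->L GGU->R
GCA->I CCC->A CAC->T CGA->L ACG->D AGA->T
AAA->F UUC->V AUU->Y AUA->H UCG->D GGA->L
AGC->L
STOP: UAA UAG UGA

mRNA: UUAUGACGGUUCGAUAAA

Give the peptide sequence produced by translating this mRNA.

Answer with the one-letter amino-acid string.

start AUG at pos 2
pos 2: AUG -> M; peptide=M
pos 5: ACG -> D; peptide=MD
pos 8: GUU -> E; peptide=MDE
pos 11: CGA -> L; peptide=MDEL
pos 14: UAA -> STOP

Answer: MDEL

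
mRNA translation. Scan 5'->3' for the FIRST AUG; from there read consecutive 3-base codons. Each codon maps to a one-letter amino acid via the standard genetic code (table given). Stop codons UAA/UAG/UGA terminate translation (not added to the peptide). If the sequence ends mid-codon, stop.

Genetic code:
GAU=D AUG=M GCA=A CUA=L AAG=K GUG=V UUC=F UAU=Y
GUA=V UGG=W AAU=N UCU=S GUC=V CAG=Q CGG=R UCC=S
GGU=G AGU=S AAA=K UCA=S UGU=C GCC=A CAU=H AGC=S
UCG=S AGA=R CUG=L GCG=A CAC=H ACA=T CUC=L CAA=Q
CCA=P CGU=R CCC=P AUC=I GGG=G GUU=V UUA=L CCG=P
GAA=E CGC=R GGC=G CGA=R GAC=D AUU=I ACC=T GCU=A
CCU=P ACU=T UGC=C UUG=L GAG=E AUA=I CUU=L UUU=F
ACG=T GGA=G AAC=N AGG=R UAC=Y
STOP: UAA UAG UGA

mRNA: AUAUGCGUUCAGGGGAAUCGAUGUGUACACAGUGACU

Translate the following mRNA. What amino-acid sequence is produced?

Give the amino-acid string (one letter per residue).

Answer: MRSGESMCTQ

Derivation:
start AUG at pos 2
pos 2: AUG -> M; peptide=M
pos 5: CGU -> R; peptide=MR
pos 8: UCA -> S; peptide=MRS
pos 11: GGG -> G; peptide=MRSG
pos 14: GAA -> E; peptide=MRSGE
pos 17: UCG -> S; peptide=MRSGES
pos 20: AUG -> M; peptide=MRSGESM
pos 23: UGU -> C; peptide=MRSGESMC
pos 26: ACA -> T; peptide=MRSGESMCT
pos 29: CAG -> Q; peptide=MRSGESMCTQ
pos 32: UGA -> STOP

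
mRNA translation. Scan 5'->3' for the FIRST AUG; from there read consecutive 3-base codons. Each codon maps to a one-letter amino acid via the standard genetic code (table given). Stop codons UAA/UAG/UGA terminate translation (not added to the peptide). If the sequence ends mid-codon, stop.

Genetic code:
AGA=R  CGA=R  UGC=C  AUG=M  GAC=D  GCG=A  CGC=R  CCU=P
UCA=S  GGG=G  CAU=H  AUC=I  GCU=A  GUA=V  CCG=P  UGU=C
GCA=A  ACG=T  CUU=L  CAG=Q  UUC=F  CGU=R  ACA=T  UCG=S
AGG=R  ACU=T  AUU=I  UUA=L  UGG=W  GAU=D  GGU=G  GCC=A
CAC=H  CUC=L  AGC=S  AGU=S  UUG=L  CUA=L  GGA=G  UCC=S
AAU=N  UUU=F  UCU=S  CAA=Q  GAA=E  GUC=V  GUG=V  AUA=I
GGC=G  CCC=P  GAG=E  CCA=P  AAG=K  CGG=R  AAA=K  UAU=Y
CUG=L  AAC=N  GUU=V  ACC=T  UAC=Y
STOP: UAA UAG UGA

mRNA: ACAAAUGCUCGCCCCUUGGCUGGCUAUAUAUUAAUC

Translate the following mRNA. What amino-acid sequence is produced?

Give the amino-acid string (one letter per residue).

Answer: MLAPWLAIY

Derivation:
start AUG at pos 4
pos 4: AUG -> M; peptide=M
pos 7: CUC -> L; peptide=ML
pos 10: GCC -> A; peptide=MLA
pos 13: CCU -> P; peptide=MLAP
pos 16: UGG -> W; peptide=MLAPW
pos 19: CUG -> L; peptide=MLAPWL
pos 22: GCU -> A; peptide=MLAPWLA
pos 25: AUA -> I; peptide=MLAPWLAI
pos 28: UAU -> Y; peptide=MLAPWLAIY
pos 31: UAA -> STOP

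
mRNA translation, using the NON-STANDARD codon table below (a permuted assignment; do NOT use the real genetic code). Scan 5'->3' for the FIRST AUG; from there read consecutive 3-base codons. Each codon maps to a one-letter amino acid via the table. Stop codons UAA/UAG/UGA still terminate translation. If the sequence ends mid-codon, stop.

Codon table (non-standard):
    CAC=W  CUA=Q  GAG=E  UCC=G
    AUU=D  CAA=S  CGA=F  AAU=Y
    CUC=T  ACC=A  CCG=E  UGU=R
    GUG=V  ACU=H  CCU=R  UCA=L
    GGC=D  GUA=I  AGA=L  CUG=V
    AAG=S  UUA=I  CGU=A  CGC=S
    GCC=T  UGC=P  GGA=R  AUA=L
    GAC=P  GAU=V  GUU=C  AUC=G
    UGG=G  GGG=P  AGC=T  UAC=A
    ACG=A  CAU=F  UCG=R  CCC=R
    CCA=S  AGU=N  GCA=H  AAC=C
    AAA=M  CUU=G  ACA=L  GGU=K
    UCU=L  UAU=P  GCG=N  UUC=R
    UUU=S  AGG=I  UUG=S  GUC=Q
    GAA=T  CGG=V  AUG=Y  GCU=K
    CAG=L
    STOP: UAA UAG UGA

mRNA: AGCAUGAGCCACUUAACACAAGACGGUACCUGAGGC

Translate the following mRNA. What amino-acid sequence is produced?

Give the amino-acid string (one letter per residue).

start AUG at pos 3
pos 3: AUG -> Y; peptide=Y
pos 6: AGC -> T; peptide=YT
pos 9: CAC -> W; peptide=YTW
pos 12: UUA -> I; peptide=YTWI
pos 15: ACA -> L; peptide=YTWIL
pos 18: CAA -> S; peptide=YTWILS
pos 21: GAC -> P; peptide=YTWILSP
pos 24: GGU -> K; peptide=YTWILSPK
pos 27: ACC -> A; peptide=YTWILSPKA
pos 30: UGA -> STOP

Answer: YTWILSPKA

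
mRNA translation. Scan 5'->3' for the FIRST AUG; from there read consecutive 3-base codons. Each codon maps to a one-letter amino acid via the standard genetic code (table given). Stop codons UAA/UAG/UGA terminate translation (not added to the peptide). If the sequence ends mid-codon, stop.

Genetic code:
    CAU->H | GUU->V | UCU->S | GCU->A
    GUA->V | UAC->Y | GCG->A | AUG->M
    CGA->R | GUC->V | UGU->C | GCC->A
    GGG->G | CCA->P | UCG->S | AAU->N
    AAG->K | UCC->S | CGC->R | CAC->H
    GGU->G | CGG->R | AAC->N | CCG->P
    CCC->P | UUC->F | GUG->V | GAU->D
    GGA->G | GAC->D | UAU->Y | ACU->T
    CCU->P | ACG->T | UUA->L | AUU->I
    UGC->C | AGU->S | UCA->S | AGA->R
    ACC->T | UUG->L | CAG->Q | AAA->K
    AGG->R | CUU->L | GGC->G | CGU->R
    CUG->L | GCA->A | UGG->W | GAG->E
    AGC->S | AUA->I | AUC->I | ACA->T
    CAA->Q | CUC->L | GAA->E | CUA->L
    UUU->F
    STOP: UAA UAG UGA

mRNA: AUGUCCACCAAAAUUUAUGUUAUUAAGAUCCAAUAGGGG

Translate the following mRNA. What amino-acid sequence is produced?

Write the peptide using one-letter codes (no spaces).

start AUG at pos 0
pos 0: AUG -> M; peptide=M
pos 3: UCC -> S; peptide=MS
pos 6: ACC -> T; peptide=MST
pos 9: AAA -> K; peptide=MSTK
pos 12: AUU -> I; peptide=MSTKI
pos 15: UAU -> Y; peptide=MSTKIY
pos 18: GUU -> V; peptide=MSTKIYV
pos 21: AUU -> I; peptide=MSTKIYVI
pos 24: AAG -> K; peptide=MSTKIYVIK
pos 27: AUC -> I; peptide=MSTKIYVIKI
pos 30: CAA -> Q; peptide=MSTKIYVIKIQ
pos 33: UAG -> STOP

Answer: MSTKIYVIKIQ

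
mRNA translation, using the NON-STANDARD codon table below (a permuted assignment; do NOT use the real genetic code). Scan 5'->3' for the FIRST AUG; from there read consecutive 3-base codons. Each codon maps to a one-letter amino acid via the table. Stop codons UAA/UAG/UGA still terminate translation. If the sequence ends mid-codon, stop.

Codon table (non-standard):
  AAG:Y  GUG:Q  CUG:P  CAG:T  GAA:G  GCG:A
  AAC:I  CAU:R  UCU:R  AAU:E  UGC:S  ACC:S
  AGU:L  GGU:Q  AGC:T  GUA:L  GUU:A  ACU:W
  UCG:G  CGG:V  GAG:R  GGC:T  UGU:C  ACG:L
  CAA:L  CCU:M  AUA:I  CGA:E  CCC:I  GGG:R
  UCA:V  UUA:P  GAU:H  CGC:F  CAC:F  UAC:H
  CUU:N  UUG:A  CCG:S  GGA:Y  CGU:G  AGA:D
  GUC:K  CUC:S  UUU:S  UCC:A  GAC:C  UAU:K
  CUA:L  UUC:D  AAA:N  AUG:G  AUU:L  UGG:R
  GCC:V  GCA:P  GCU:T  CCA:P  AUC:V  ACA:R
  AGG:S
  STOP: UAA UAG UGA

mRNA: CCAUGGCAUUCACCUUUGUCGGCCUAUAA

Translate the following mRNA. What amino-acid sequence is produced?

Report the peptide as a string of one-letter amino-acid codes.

start AUG at pos 2
pos 2: AUG -> G; peptide=G
pos 5: GCA -> P; peptide=GP
pos 8: UUC -> D; peptide=GPD
pos 11: ACC -> S; peptide=GPDS
pos 14: UUU -> S; peptide=GPDSS
pos 17: GUC -> K; peptide=GPDSSK
pos 20: GGC -> T; peptide=GPDSSKT
pos 23: CUA -> L; peptide=GPDSSKTL
pos 26: UAA -> STOP

Answer: GPDSSKTL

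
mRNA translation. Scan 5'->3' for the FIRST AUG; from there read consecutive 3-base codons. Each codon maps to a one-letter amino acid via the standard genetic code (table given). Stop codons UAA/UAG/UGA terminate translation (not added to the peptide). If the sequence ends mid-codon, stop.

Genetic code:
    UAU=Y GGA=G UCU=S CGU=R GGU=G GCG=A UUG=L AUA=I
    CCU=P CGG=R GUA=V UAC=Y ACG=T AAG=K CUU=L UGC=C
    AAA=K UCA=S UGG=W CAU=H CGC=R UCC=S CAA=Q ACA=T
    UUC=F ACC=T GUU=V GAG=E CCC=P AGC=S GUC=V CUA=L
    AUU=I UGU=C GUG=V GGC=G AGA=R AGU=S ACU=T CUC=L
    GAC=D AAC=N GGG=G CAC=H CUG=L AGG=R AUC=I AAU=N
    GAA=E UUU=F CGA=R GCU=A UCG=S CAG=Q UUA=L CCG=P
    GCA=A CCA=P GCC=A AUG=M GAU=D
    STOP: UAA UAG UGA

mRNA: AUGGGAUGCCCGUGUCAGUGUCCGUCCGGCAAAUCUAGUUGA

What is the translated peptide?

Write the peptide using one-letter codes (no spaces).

Answer: MGCPCQCPSGKSS

Derivation:
start AUG at pos 0
pos 0: AUG -> M; peptide=M
pos 3: GGA -> G; peptide=MG
pos 6: UGC -> C; peptide=MGC
pos 9: CCG -> P; peptide=MGCP
pos 12: UGU -> C; peptide=MGCPC
pos 15: CAG -> Q; peptide=MGCPCQ
pos 18: UGU -> C; peptide=MGCPCQC
pos 21: CCG -> P; peptide=MGCPCQCP
pos 24: UCC -> S; peptide=MGCPCQCPS
pos 27: GGC -> G; peptide=MGCPCQCPSG
pos 30: AAA -> K; peptide=MGCPCQCPSGK
pos 33: UCU -> S; peptide=MGCPCQCPSGKS
pos 36: AGU -> S; peptide=MGCPCQCPSGKSS
pos 39: UGA -> STOP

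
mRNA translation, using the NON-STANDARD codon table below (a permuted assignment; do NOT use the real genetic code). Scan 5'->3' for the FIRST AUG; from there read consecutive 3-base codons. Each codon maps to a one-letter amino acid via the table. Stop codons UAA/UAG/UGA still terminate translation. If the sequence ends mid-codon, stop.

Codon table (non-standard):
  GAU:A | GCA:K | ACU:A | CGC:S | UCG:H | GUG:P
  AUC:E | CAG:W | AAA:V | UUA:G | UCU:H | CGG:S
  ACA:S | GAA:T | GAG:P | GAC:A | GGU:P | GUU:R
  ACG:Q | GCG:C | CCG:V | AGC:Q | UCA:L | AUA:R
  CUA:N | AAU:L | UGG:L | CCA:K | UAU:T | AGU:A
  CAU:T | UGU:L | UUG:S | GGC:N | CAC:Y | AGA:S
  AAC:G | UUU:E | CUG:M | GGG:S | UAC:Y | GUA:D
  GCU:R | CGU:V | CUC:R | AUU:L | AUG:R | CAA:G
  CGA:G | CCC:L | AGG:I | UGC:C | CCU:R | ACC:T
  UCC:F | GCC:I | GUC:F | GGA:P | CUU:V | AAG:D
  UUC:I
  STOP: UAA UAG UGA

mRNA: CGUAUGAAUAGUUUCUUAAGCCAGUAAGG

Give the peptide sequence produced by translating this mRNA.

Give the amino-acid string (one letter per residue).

Answer: RLAIGQW

Derivation:
start AUG at pos 3
pos 3: AUG -> R; peptide=R
pos 6: AAU -> L; peptide=RL
pos 9: AGU -> A; peptide=RLA
pos 12: UUC -> I; peptide=RLAI
pos 15: UUA -> G; peptide=RLAIG
pos 18: AGC -> Q; peptide=RLAIGQ
pos 21: CAG -> W; peptide=RLAIGQW
pos 24: UAA -> STOP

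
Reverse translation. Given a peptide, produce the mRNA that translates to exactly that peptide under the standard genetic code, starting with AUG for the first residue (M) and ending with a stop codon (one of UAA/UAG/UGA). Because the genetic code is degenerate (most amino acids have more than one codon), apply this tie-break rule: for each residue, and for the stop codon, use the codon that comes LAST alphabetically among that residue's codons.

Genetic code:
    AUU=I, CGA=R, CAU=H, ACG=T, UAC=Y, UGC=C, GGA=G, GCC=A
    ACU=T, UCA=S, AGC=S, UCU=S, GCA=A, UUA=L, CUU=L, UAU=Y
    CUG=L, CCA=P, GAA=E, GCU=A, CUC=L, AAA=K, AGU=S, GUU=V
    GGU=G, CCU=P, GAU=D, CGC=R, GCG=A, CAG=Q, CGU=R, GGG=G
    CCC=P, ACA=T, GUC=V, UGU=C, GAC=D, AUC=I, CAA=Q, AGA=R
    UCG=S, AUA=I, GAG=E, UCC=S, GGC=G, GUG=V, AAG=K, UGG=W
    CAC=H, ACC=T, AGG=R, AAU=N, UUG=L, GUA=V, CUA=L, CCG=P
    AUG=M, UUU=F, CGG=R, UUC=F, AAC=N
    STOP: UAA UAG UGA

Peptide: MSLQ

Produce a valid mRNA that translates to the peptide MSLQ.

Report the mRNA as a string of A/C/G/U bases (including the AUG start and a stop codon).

Answer: mRNA: AUGUCUUUGCAGUGA

Derivation:
residue 1: M -> AUG (start codon)
residue 2: S codons sorted = AGC,AGU,UCA,UCC,UCG,UCU -> pick last = UCU
residue 3: L codons sorted = CUA,CUC,CUG,CUU,UUA,UUG -> pick last = UUG
residue 4: Q codons sorted = CAA,CAG -> pick last = CAG
terminator: stop codons sorted = UAA,UAG,UGA -> pick last = UGA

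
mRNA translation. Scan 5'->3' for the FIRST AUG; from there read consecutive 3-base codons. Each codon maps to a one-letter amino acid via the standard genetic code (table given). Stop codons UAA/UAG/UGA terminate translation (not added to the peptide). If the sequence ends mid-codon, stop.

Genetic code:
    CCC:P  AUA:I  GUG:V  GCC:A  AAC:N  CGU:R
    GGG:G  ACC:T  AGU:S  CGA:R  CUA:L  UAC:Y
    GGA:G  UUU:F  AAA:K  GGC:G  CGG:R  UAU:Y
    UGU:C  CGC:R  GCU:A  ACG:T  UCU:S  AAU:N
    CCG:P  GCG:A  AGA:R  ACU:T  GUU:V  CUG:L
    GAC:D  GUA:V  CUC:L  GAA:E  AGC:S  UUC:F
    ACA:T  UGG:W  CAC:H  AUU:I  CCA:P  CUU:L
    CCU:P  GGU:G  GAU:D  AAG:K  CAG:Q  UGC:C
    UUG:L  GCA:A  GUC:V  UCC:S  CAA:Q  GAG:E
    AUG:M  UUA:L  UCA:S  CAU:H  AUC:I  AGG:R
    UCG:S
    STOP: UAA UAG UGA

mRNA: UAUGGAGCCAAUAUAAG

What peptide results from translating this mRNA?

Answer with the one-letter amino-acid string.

start AUG at pos 1
pos 1: AUG -> M; peptide=M
pos 4: GAG -> E; peptide=ME
pos 7: CCA -> P; peptide=MEP
pos 10: AUA -> I; peptide=MEPI
pos 13: UAA -> STOP

Answer: MEPI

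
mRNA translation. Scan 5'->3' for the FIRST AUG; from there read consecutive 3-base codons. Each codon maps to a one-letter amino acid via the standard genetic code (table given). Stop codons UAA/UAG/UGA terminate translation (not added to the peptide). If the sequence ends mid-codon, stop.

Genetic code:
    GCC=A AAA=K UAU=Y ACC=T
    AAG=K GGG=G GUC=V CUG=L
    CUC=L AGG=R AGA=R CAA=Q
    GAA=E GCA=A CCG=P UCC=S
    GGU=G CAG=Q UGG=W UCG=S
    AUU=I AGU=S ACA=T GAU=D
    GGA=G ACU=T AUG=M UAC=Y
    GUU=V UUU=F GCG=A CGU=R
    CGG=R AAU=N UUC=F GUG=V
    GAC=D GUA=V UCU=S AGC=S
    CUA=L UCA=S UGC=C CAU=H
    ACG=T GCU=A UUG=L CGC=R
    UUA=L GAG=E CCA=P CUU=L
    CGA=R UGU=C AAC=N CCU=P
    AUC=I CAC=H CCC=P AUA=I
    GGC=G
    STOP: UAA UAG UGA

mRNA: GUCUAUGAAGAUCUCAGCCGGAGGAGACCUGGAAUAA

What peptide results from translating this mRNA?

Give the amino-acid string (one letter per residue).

Answer: MKISAGGDLE

Derivation:
start AUG at pos 4
pos 4: AUG -> M; peptide=M
pos 7: AAG -> K; peptide=MK
pos 10: AUC -> I; peptide=MKI
pos 13: UCA -> S; peptide=MKIS
pos 16: GCC -> A; peptide=MKISA
pos 19: GGA -> G; peptide=MKISAG
pos 22: GGA -> G; peptide=MKISAGG
pos 25: GAC -> D; peptide=MKISAGGD
pos 28: CUG -> L; peptide=MKISAGGDL
pos 31: GAA -> E; peptide=MKISAGGDLE
pos 34: UAA -> STOP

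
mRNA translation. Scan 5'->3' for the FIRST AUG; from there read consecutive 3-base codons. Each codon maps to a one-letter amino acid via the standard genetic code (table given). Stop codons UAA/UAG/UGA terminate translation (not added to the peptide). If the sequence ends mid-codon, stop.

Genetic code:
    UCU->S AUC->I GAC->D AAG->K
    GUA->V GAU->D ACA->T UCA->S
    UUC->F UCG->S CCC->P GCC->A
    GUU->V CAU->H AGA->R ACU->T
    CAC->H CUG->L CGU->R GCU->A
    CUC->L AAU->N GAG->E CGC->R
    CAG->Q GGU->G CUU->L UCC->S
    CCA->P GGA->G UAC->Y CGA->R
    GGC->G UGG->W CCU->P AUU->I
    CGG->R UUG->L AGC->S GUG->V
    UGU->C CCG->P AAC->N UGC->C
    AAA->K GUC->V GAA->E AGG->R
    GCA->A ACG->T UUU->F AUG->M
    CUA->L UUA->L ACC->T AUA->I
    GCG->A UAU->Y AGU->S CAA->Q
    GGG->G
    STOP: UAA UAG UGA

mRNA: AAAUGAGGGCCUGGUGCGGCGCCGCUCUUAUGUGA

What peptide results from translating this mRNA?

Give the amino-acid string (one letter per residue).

start AUG at pos 2
pos 2: AUG -> M; peptide=M
pos 5: AGG -> R; peptide=MR
pos 8: GCC -> A; peptide=MRA
pos 11: UGG -> W; peptide=MRAW
pos 14: UGC -> C; peptide=MRAWC
pos 17: GGC -> G; peptide=MRAWCG
pos 20: GCC -> A; peptide=MRAWCGA
pos 23: GCU -> A; peptide=MRAWCGAA
pos 26: CUU -> L; peptide=MRAWCGAAL
pos 29: AUG -> M; peptide=MRAWCGAALM
pos 32: UGA -> STOP

Answer: MRAWCGAALM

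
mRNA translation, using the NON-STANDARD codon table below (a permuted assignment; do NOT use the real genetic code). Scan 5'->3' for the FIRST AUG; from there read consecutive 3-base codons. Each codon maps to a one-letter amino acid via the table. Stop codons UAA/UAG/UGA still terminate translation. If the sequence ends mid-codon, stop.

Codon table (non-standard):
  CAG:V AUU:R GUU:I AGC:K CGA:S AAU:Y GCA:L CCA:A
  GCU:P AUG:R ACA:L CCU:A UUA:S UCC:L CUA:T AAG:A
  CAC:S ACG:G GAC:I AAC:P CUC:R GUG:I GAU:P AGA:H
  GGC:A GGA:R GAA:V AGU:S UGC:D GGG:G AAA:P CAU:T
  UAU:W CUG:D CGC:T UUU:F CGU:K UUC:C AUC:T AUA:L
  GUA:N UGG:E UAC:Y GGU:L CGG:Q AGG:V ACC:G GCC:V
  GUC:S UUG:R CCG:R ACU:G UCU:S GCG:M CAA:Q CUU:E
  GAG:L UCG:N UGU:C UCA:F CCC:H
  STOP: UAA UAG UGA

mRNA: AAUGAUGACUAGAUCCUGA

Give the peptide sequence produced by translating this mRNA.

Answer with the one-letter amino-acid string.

Answer: RRGHL

Derivation:
start AUG at pos 1
pos 1: AUG -> R; peptide=R
pos 4: AUG -> R; peptide=RR
pos 7: ACU -> G; peptide=RRG
pos 10: AGA -> H; peptide=RRGH
pos 13: UCC -> L; peptide=RRGHL
pos 16: UGA -> STOP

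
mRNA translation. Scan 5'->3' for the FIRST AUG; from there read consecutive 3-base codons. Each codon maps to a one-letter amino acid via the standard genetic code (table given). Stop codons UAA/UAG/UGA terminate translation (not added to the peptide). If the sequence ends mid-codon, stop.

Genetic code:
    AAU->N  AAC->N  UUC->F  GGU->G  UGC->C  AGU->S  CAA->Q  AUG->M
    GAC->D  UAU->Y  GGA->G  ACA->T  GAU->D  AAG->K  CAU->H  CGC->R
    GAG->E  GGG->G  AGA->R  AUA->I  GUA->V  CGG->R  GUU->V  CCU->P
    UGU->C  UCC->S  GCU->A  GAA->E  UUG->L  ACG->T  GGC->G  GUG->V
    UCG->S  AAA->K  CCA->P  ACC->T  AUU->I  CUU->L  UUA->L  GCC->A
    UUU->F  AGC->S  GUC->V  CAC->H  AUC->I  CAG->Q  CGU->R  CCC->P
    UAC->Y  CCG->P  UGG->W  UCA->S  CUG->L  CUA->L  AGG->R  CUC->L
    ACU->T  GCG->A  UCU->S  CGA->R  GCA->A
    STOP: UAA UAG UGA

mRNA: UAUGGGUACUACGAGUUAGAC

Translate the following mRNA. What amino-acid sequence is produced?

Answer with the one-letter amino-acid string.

start AUG at pos 1
pos 1: AUG -> M; peptide=M
pos 4: GGU -> G; peptide=MG
pos 7: ACU -> T; peptide=MGT
pos 10: ACG -> T; peptide=MGTT
pos 13: AGU -> S; peptide=MGTTS
pos 16: UAG -> STOP

Answer: MGTTS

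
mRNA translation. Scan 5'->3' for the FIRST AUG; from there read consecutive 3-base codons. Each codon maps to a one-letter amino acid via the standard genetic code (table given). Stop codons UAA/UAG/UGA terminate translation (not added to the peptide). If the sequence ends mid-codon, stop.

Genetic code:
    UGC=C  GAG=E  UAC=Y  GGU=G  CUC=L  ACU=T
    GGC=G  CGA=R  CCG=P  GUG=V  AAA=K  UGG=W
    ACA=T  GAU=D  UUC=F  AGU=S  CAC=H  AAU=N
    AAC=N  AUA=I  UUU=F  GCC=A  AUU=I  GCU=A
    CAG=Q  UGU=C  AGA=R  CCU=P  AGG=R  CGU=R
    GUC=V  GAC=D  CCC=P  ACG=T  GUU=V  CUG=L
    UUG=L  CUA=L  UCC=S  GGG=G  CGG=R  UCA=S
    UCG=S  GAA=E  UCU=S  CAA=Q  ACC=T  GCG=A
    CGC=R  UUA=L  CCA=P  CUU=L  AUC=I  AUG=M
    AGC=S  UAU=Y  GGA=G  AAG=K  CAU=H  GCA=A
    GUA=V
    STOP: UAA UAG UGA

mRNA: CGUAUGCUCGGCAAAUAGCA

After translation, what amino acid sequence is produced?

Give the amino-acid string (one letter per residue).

start AUG at pos 3
pos 3: AUG -> M; peptide=M
pos 6: CUC -> L; peptide=ML
pos 9: GGC -> G; peptide=MLG
pos 12: AAA -> K; peptide=MLGK
pos 15: UAG -> STOP

Answer: MLGK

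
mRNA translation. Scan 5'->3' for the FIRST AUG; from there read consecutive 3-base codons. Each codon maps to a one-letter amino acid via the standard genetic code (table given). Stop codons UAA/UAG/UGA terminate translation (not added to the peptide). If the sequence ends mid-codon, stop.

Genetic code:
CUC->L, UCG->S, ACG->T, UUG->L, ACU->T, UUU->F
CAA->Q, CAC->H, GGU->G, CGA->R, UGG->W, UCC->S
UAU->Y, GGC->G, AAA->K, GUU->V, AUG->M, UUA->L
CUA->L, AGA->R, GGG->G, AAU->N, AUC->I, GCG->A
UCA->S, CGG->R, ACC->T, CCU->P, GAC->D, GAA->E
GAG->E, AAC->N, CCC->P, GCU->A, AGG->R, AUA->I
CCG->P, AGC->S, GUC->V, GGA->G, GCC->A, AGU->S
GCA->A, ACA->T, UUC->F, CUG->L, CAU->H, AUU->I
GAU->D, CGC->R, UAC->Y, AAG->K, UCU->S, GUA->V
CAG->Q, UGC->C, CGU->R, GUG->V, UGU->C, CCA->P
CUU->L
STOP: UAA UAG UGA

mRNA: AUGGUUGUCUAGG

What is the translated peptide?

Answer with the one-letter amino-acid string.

Answer: MVV

Derivation:
start AUG at pos 0
pos 0: AUG -> M; peptide=M
pos 3: GUU -> V; peptide=MV
pos 6: GUC -> V; peptide=MVV
pos 9: UAG -> STOP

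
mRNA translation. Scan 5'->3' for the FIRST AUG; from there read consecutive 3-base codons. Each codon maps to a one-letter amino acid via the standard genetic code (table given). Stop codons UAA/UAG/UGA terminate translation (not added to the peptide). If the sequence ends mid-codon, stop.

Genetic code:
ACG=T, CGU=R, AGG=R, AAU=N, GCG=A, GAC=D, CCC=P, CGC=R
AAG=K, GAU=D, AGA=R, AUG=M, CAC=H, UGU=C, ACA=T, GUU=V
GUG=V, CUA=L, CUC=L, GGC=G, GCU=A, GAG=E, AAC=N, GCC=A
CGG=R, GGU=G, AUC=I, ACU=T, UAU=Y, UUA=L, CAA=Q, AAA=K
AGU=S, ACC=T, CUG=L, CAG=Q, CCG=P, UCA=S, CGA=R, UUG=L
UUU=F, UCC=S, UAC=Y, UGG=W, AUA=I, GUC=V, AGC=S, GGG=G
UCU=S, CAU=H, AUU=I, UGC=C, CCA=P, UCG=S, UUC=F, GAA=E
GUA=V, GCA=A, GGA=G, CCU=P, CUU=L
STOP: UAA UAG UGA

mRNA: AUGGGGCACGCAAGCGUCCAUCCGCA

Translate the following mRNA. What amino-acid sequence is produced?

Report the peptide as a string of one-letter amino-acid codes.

Answer: MGHASVHP

Derivation:
start AUG at pos 0
pos 0: AUG -> M; peptide=M
pos 3: GGG -> G; peptide=MG
pos 6: CAC -> H; peptide=MGH
pos 9: GCA -> A; peptide=MGHA
pos 12: AGC -> S; peptide=MGHAS
pos 15: GUC -> V; peptide=MGHASV
pos 18: CAU -> H; peptide=MGHASVH
pos 21: CCG -> P; peptide=MGHASVHP
pos 24: only 2 nt remain (<3), stop (end of mRNA)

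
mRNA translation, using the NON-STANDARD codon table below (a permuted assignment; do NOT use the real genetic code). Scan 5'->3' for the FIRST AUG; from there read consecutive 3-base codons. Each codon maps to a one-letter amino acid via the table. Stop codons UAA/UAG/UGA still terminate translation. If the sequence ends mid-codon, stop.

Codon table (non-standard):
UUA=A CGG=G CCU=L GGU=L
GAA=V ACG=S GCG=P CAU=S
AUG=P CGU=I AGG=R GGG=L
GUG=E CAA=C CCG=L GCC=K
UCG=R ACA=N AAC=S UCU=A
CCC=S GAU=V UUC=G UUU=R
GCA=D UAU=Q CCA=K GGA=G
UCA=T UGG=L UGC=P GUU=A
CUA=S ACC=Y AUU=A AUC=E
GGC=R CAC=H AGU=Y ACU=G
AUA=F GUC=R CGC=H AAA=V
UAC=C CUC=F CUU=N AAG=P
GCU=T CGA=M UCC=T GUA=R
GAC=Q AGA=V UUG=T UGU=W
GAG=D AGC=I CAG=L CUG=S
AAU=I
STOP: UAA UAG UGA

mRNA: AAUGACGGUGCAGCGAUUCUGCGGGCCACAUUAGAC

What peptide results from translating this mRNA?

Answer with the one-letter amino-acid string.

start AUG at pos 1
pos 1: AUG -> P; peptide=P
pos 4: ACG -> S; peptide=PS
pos 7: GUG -> E; peptide=PSE
pos 10: CAG -> L; peptide=PSEL
pos 13: CGA -> M; peptide=PSELM
pos 16: UUC -> G; peptide=PSELMG
pos 19: UGC -> P; peptide=PSELMGP
pos 22: GGG -> L; peptide=PSELMGPL
pos 25: CCA -> K; peptide=PSELMGPLK
pos 28: CAU -> S; peptide=PSELMGPLKS
pos 31: UAG -> STOP

Answer: PSELMGPLKS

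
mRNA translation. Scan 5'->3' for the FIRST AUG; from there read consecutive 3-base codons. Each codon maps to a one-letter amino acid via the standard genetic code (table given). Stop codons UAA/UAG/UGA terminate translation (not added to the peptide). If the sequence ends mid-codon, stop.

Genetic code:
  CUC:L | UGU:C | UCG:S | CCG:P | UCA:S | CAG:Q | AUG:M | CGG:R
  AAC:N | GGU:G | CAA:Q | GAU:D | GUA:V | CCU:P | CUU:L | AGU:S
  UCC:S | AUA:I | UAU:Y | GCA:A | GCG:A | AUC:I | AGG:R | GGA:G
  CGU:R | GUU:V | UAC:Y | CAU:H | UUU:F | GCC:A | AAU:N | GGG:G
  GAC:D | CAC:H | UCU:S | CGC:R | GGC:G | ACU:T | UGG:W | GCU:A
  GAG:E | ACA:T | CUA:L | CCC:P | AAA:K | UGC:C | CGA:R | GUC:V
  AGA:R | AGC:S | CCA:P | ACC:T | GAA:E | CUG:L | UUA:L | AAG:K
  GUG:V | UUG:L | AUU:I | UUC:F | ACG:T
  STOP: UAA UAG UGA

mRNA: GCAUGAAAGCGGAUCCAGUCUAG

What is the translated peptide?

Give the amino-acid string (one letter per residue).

start AUG at pos 2
pos 2: AUG -> M; peptide=M
pos 5: AAA -> K; peptide=MK
pos 8: GCG -> A; peptide=MKA
pos 11: GAU -> D; peptide=MKAD
pos 14: CCA -> P; peptide=MKADP
pos 17: GUC -> V; peptide=MKADPV
pos 20: UAG -> STOP

Answer: MKADPV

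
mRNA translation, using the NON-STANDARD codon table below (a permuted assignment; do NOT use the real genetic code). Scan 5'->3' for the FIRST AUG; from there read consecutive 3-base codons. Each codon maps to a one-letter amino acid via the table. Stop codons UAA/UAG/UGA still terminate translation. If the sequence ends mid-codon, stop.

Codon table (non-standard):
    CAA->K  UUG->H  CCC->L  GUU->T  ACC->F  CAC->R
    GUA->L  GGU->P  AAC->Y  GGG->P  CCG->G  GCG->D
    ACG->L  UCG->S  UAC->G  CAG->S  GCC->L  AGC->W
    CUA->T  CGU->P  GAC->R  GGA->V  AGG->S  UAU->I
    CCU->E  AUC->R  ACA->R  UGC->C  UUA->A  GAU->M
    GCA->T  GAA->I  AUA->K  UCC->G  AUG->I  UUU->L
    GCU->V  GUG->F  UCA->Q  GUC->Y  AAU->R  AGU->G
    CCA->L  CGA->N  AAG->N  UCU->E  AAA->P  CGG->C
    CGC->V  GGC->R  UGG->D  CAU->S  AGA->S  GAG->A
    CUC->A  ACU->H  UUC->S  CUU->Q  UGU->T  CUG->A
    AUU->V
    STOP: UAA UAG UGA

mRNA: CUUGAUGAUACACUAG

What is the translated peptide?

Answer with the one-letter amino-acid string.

Answer: IKR

Derivation:
start AUG at pos 4
pos 4: AUG -> I; peptide=I
pos 7: AUA -> K; peptide=IK
pos 10: CAC -> R; peptide=IKR
pos 13: UAG -> STOP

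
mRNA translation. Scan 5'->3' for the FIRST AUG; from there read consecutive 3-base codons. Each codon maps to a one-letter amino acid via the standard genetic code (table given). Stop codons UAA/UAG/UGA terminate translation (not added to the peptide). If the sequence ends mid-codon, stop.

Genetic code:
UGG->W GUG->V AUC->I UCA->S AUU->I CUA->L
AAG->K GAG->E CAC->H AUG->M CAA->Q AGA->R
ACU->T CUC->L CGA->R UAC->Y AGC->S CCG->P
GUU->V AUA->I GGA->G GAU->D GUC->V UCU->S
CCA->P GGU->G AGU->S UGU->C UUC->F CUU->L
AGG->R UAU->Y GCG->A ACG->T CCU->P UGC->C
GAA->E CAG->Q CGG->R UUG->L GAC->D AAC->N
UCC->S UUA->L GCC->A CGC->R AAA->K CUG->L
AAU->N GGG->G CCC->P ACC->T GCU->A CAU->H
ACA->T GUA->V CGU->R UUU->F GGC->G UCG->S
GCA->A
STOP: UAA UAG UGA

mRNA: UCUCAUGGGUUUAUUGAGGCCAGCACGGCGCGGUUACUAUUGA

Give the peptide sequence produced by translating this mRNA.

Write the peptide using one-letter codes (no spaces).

start AUG at pos 4
pos 4: AUG -> M; peptide=M
pos 7: GGU -> G; peptide=MG
pos 10: UUA -> L; peptide=MGL
pos 13: UUG -> L; peptide=MGLL
pos 16: AGG -> R; peptide=MGLLR
pos 19: CCA -> P; peptide=MGLLRP
pos 22: GCA -> A; peptide=MGLLRPA
pos 25: CGG -> R; peptide=MGLLRPAR
pos 28: CGC -> R; peptide=MGLLRPARR
pos 31: GGU -> G; peptide=MGLLRPARRG
pos 34: UAC -> Y; peptide=MGLLRPARRGY
pos 37: UAU -> Y; peptide=MGLLRPARRGYY
pos 40: UGA -> STOP

Answer: MGLLRPARRGYY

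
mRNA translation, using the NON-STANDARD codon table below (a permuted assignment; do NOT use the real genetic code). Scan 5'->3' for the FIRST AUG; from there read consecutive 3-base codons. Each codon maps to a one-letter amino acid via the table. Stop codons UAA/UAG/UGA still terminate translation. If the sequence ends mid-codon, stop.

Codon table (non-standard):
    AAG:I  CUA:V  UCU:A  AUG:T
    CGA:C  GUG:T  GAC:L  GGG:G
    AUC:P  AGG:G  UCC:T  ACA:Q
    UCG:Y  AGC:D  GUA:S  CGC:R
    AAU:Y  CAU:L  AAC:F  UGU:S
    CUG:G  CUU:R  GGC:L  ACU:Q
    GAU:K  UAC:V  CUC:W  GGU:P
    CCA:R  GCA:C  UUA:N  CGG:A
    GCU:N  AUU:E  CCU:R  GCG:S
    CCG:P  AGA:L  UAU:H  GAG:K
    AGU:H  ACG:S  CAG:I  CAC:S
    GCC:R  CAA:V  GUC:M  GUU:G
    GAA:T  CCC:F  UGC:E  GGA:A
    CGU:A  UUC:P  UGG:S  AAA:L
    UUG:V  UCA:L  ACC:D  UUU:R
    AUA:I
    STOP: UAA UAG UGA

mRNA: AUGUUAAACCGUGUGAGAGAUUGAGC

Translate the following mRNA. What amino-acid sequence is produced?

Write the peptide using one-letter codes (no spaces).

start AUG at pos 0
pos 0: AUG -> T; peptide=T
pos 3: UUA -> N; peptide=TN
pos 6: AAC -> F; peptide=TNF
pos 9: CGU -> A; peptide=TNFA
pos 12: GUG -> T; peptide=TNFAT
pos 15: AGA -> L; peptide=TNFATL
pos 18: GAU -> K; peptide=TNFATLK
pos 21: UGA -> STOP

Answer: TNFATLK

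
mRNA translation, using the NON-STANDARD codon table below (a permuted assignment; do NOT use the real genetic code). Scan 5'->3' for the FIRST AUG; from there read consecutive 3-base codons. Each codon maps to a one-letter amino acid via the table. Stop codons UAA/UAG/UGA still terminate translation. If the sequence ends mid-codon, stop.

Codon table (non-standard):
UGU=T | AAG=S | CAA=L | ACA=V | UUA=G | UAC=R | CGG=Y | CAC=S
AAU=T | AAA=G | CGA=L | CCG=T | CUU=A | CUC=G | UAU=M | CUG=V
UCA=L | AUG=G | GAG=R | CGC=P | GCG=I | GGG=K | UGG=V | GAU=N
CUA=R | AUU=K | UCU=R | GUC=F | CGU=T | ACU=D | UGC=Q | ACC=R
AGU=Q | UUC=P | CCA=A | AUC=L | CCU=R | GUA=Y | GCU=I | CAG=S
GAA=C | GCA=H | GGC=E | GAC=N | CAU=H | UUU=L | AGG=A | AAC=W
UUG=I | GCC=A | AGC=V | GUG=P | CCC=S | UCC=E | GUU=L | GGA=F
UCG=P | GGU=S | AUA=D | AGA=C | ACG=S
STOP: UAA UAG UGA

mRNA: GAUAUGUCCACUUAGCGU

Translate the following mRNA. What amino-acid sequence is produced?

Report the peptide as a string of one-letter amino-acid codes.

Answer: GED

Derivation:
start AUG at pos 3
pos 3: AUG -> G; peptide=G
pos 6: UCC -> E; peptide=GE
pos 9: ACU -> D; peptide=GED
pos 12: UAG -> STOP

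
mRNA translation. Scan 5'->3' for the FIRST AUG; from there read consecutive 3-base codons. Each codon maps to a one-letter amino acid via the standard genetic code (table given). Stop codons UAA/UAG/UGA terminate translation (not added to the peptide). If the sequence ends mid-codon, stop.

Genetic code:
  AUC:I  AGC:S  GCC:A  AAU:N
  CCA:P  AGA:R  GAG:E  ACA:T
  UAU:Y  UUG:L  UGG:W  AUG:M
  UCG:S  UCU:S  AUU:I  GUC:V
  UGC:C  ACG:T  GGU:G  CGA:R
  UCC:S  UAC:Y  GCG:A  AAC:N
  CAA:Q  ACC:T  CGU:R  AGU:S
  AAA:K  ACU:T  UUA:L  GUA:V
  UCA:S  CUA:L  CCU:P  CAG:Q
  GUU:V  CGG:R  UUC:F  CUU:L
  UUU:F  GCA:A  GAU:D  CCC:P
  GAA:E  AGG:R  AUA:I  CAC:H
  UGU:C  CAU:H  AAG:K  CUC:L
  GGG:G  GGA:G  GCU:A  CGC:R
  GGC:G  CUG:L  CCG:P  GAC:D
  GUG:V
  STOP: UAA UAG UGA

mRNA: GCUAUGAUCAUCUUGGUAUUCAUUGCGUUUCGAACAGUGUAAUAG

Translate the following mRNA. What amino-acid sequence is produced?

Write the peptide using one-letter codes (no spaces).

start AUG at pos 3
pos 3: AUG -> M; peptide=M
pos 6: AUC -> I; peptide=MI
pos 9: AUC -> I; peptide=MII
pos 12: UUG -> L; peptide=MIIL
pos 15: GUA -> V; peptide=MIILV
pos 18: UUC -> F; peptide=MIILVF
pos 21: AUU -> I; peptide=MIILVFI
pos 24: GCG -> A; peptide=MIILVFIA
pos 27: UUU -> F; peptide=MIILVFIAF
pos 30: CGA -> R; peptide=MIILVFIAFR
pos 33: ACA -> T; peptide=MIILVFIAFRT
pos 36: GUG -> V; peptide=MIILVFIAFRTV
pos 39: UAA -> STOP

Answer: MIILVFIAFRTV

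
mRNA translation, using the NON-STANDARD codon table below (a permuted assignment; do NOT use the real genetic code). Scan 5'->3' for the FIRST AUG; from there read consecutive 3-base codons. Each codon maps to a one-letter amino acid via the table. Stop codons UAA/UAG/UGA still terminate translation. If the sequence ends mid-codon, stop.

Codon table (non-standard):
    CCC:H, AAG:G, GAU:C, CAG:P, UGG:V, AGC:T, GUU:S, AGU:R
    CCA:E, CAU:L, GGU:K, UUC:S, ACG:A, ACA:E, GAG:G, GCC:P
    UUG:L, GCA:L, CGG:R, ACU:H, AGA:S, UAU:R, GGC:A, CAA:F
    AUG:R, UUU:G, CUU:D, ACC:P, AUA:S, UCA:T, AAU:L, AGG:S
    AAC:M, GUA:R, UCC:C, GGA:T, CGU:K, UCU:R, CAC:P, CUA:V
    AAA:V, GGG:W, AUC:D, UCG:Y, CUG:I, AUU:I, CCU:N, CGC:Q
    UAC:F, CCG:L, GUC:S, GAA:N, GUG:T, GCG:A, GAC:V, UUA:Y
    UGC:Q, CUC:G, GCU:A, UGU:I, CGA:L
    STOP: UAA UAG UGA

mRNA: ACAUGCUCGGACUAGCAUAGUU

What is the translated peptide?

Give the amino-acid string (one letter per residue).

Answer: RGTVL

Derivation:
start AUG at pos 2
pos 2: AUG -> R; peptide=R
pos 5: CUC -> G; peptide=RG
pos 8: GGA -> T; peptide=RGT
pos 11: CUA -> V; peptide=RGTV
pos 14: GCA -> L; peptide=RGTVL
pos 17: UAG -> STOP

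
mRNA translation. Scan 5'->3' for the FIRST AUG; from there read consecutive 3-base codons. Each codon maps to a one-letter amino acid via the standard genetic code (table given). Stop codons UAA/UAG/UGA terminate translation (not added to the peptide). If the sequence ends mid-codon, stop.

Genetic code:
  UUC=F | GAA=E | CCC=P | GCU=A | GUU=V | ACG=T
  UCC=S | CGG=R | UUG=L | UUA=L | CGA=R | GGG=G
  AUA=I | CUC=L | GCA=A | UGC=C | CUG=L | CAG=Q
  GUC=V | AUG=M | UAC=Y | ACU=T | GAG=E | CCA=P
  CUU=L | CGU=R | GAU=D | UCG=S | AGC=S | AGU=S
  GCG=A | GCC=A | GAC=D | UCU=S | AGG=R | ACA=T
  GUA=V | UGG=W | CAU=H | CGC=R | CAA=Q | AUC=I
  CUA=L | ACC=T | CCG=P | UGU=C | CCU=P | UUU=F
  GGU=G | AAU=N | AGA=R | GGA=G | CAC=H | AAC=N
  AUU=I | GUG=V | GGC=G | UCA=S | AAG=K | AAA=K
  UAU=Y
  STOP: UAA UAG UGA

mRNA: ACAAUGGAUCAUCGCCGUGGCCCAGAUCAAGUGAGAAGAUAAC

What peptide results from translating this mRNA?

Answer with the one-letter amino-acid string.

Answer: MDHRRGPDQVRR

Derivation:
start AUG at pos 3
pos 3: AUG -> M; peptide=M
pos 6: GAU -> D; peptide=MD
pos 9: CAU -> H; peptide=MDH
pos 12: CGC -> R; peptide=MDHR
pos 15: CGU -> R; peptide=MDHRR
pos 18: GGC -> G; peptide=MDHRRG
pos 21: CCA -> P; peptide=MDHRRGP
pos 24: GAU -> D; peptide=MDHRRGPD
pos 27: CAA -> Q; peptide=MDHRRGPDQ
pos 30: GUG -> V; peptide=MDHRRGPDQV
pos 33: AGA -> R; peptide=MDHRRGPDQVR
pos 36: AGA -> R; peptide=MDHRRGPDQVRR
pos 39: UAA -> STOP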